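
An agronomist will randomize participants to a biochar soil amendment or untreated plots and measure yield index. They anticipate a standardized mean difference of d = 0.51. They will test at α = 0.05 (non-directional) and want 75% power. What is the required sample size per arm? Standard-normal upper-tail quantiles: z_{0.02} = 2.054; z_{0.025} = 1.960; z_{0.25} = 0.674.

For two independent groups with equal n: n = 2·((z_{α/2} + z_β) / d)².
z_{α/2} + z_β = 1.960 + 0.674 = 2.634.
n = 2 × (2.634 / 0.51)² = 2 × 5.165² = 2 × 26.67 = 53.3.
Round up to the next whole participant.

n = 54 per group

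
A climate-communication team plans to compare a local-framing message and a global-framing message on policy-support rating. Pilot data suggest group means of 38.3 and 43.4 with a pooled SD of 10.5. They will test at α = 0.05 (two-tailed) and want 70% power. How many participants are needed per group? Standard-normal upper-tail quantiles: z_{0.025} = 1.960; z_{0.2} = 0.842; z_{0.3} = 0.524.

Cohen's d = |M₁ − M₂| / SD_pooled = |38.3 − 43.4| / 10.5 = 5.1 / 10.5 = 0.486.
For two independent groups with equal n: n = 2·((z_{α/2} + z_β) / d)².
z_{α/2} + z_β = 1.960 + 0.524 = 2.484.
n = 2 × (2.484 / 0.486)² = 2 × 5.111² = 2 × 26.12 = 52.2.
Round up to the next whole participant.

n = 53 per group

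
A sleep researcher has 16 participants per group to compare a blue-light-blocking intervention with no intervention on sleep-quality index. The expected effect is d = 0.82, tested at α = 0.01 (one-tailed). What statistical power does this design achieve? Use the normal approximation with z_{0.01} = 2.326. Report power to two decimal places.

power ≈ 0.50

For two equal groups, power = Φ(d·√(n/2) − z_{α}).
d·√(n/2) = 0.82 × √(16/2) = 0.82 × 2.828 = 2.319.
z_β = 2.319 − 2.326 = -0.007.
Power = Φ(-0.007) = 0.497.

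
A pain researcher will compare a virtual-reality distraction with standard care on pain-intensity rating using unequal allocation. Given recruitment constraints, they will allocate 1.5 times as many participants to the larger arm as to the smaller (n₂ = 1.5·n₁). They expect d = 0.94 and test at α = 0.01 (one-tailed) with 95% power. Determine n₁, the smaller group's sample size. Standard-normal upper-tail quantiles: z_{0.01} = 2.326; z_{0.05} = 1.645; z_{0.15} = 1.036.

n₁ = 30

With allocation ratio k = n₂/n₁ = 1.5, Var(x̄₁−x̄₂) = σ²(1/n₁ + 1/(k·n₁)) = σ²·(k+1)/(k·n₁).
So n₁ = (1 + 1/k)·((z_{α} + z_β)/d)² = 1.667 × (3.971/0.94)².
n₁ = 1.667 × 17.85 = 29.7.
Round up: n₁ = 30, giving n₂ = 1.5 × 30 = 45.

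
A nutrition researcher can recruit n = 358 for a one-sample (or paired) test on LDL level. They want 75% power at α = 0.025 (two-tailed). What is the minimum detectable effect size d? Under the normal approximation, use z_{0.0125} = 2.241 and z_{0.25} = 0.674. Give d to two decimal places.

d_min ≈ 0.15

For a single sample (or paired design) of n = 358: d_min = (z_{α/2} + z_β)/√n.
z-sum = 2.241 + 0.674 = 2.915.
d_min = 2.915 / √358 = 2.915 / 18.921 = 0.154.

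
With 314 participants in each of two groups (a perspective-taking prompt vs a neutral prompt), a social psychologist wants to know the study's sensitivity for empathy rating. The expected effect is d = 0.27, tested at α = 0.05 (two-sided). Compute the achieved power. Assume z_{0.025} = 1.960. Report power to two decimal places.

power ≈ 0.92

For two equal groups, power = Φ(d·√(n/2) − z_{α/2}).
d·√(n/2) = 0.27 × √(314/2) = 0.27 × 12.530 = 3.383.
z_β = 3.383 − 1.960 = 1.423.
Power = Φ(1.423) = 0.923.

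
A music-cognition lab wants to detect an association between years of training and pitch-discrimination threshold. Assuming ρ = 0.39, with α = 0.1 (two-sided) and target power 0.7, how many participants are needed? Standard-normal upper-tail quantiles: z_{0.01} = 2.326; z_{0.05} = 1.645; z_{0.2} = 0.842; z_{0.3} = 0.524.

n = 31

Fisher's z: C = ½·ln((1+r)/(1−r)) = ½·ln(2.2787) = 0.4118.
n = ((z_{α/2} + z_β)/C)² + 3.
(1.645 + 0.524) / 0.4118 = 2.169 / 0.4118 = 5.267.
n = 5.267² + 3 = 27.74 + 3 = 30.7.
Round up.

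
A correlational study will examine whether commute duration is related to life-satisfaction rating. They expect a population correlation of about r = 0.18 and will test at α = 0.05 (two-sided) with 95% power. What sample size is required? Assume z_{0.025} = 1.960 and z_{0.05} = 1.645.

Fisher's z: C = ½·ln((1+r)/(1−r)) = ½·ln(1.4390) = 0.1820.
n = ((z_{α/2} + z_β)/C)² + 3.
(1.960 + 1.645) / 0.1820 = 3.605 / 0.1820 = 19.808.
n = 19.808² + 3 = 392.34 + 3 = 395.3.
Round up.

n = 396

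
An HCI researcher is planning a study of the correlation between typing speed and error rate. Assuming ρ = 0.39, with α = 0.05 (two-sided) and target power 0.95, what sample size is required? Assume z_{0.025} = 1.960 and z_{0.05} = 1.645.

n = 80

Fisher's z: C = ½·ln((1+r)/(1−r)) = ½·ln(2.2787) = 0.4118.
n = ((z_{α/2} + z_β)/C)² + 3.
(1.960 + 1.645) / 0.4118 = 3.605 / 0.4118 = 8.754.
n = 8.754² + 3 = 76.64 + 3 = 79.6.
Round up.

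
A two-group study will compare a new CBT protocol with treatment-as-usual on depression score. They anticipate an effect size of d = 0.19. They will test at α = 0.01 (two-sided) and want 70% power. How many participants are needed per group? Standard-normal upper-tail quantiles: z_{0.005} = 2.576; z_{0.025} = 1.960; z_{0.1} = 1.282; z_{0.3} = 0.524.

n = 533 per group

For two independent groups with equal n: n = 2·((z_{α/2} + z_β) / d)².
z_{α/2} + z_β = 2.576 + 0.524 = 3.100.
n = 2 × (3.100 / 0.19)² = 2 × 16.316² = 2 × 266.20 = 532.4.
Round up to the next whole participant.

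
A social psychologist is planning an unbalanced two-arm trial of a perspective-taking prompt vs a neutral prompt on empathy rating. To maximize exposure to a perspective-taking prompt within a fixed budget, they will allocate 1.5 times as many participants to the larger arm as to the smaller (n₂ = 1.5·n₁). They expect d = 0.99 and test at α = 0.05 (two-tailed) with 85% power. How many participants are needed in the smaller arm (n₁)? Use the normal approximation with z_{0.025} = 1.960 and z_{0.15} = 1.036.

With allocation ratio k = n₂/n₁ = 1.5, Var(x̄₁−x̄₂) = σ²(1/n₁ + 1/(k·n₁)) = σ²·(k+1)/(k·n₁).
So n₁ = (1 + 1/k)·((z_{α/2} + z_β)/d)² = 1.667 × (2.996/0.99)².
n₁ = 1.667 × 9.16 = 15.3.
Round up: n₁ = 16, giving n₂ = 1.5 × 16 = 24.

n₁ = 16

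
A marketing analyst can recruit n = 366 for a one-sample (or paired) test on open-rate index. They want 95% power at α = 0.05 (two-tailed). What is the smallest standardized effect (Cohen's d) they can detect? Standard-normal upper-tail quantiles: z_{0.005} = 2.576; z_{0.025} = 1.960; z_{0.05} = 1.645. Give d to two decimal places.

d_min ≈ 0.19

For a single sample (or paired design) of n = 366: d_min = (z_{α/2} + z_β)/√n.
z-sum = 1.960 + 1.645 = 3.605.
d_min = 3.605 / √366 = 3.605 / 19.131 = 0.188.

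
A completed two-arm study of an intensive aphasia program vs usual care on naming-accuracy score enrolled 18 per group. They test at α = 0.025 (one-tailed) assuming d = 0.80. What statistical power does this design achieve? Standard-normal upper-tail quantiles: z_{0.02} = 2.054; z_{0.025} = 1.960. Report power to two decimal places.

power ≈ 0.67

For two equal groups, power = Φ(d·√(n/2) − z_{α}).
d·√(n/2) = 0.80 × √(18/2) = 0.80 × 3.000 = 2.400.
z_β = 2.400 − 1.960 = 0.440.
Power = Φ(0.440) = 0.670.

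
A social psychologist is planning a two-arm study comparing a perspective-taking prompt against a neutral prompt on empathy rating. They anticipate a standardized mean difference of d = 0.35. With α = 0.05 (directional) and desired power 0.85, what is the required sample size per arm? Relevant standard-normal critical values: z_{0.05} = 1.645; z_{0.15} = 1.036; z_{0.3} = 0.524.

For two independent groups with equal n: n = 2·((z_{α} + z_β) / d)².
z_{α} + z_β = 1.645 + 1.036 = 2.681.
n = 2 × (2.681 / 0.35)² = 2 × 7.660² = 2 × 58.68 = 117.4.
Round up to the next whole participant.

n = 118 per group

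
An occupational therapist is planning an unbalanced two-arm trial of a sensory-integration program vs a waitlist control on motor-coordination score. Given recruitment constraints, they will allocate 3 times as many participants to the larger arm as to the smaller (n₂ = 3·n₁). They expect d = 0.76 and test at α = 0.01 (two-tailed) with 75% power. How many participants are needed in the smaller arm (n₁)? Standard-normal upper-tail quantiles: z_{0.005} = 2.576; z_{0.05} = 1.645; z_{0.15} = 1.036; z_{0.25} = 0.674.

With allocation ratio k = n₂/n₁ = 3, Var(x̄₁−x̄₂) = σ²(1/n₁ + 1/(k·n₁)) = σ²·(k+1)/(k·n₁).
So n₁ = (1 + 1/k)·((z_{α/2} + z_β)/d)² = 1.333 × (3.250/0.76)².
n₁ = 1.333 × 18.29 = 24.4.
Round up: n₁ = 25, giving n₂ = 3 × 25 = 75.

n₁ = 25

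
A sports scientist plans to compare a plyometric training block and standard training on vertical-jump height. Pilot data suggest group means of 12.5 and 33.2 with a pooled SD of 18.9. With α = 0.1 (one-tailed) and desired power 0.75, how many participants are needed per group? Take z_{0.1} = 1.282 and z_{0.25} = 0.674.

Cohen's d = |M₁ − M₂| / SD_pooled = |12.5 − 33.2| / 18.9 = 20.7 / 18.9 = 1.095.
For two independent groups with equal n: n = 2·((z_{α} + z_β) / d)².
z_{α} + z_β = 1.282 + 0.674 = 1.956.
n = 2 × (1.956 / 1.095)² = 2 × 1.786² = 2 × 3.19 = 6.4.
Round up to the next whole participant.

n = 7 per group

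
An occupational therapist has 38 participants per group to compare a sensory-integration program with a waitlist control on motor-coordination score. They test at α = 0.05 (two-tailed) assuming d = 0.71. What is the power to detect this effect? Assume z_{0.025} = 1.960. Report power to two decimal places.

power ≈ 0.87

For two equal groups, power = Φ(d·√(n/2) − z_{α/2}).
d·√(n/2) = 0.71 × √(38/2) = 0.71 × 4.359 = 3.095.
z_β = 3.095 − 1.960 = 1.135.
Power = Φ(1.135) = 0.872.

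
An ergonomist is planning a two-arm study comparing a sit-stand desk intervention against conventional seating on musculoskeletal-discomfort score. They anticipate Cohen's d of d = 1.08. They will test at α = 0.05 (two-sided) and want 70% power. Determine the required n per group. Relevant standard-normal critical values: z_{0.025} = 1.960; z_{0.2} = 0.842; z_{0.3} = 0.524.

For two independent groups with equal n: n = 2·((z_{α/2} + z_β) / d)².
z_{α/2} + z_β = 1.960 + 0.524 = 2.484.
n = 2 × (2.484 / 1.08)² = 2 × 2.300² = 2 × 5.29 = 10.6.
Round up to the next whole participant.

n = 11 per group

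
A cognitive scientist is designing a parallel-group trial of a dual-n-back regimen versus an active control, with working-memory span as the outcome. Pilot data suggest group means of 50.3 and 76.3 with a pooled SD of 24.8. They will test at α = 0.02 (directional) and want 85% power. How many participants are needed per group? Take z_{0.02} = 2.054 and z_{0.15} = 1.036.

n = 18 per group

Cohen's d = |M₁ − M₂| / SD_pooled = |50.3 − 76.3| / 24.8 = 26.0 / 24.8 = 1.048.
For two independent groups with equal n: n = 2·((z_{α} + z_β) / d)².
z_{α} + z_β = 2.054 + 1.036 = 3.090.
n = 2 × (3.090 / 1.048)² = 2 × 2.948² = 2 × 8.69 = 17.4.
Round up to the next whole participant.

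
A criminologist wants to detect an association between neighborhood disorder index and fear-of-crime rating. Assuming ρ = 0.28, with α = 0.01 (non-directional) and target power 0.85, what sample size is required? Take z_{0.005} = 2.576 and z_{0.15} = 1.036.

Fisher's z: C = ½·ln((1+r)/(1−r)) = ½·ln(1.7778) = 0.2877.
n = ((z_{α/2} + z_β)/C)² + 3.
(2.576 + 1.036) / 0.2877 = 3.612 / 0.2877 = 12.555.
n = 12.555² + 3 = 157.62 + 3 = 160.6.
Round up.

n = 161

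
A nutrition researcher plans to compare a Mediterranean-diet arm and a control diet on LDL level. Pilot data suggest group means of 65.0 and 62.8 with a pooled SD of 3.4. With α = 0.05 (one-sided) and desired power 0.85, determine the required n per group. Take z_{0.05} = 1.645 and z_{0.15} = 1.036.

n = 35 per group

Cohen's d = |M₁ − M₂| / SD_pooled = |65.0 − 62.8| / 3.4 = 2.2 / 3.4 = 0.647.
For two independent groups with equal n: n = 2·((z_{α} + z_β) / d)².
z_{α} + z_β = 1.645 + 1.036 = 2.681.
n = 2 × (2.681 / 0.647)² = 2 × 4.144² = 2 × 17.17 = 34.3.
Round up to the next whole participant.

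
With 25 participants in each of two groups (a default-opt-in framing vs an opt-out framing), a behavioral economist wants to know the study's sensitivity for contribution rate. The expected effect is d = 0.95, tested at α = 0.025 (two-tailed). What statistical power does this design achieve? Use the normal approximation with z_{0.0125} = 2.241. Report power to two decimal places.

power ≈ 0.87

For two equal groups, power = Φ(d·√(n/2) − z_{α/2}).
d·√(n/2) = 0.95 × √(25/2) = 0.95 × 3.536 = 3.359.
z_β = 3.359 − 2.241 = 1.118.
Power = Φ(1.118) = 0.868.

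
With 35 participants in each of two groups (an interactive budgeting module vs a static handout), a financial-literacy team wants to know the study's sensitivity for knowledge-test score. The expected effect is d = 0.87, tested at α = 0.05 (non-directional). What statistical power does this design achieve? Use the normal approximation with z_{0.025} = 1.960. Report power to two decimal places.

power ≈ 0.95

For two equal groups, power = Φ(d·√(n/2) − z_{α/2}).
d·√(n/2) = 0.87 × √(35/2) = 0.87 × 4.183 = 3.639.
z_β = 3.639 − 1.960 = 1.679.
Power = Φ(1.679) = 0.953.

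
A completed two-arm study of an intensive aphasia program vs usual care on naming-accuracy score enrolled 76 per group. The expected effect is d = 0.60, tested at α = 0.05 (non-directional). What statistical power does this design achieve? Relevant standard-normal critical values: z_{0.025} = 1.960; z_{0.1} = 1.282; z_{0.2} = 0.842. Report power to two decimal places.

For two equal groups, power = Φ(d·√(n/2) − z_{α/2}).
d·√(n/2) = 0.60 × √(76/2) = 0.60 × 6.164 = 3.699.
z_β = 3.699 − 1.960 = 1.739.
Power = Φ(1.739) = 0.959.

power ≈ 0.96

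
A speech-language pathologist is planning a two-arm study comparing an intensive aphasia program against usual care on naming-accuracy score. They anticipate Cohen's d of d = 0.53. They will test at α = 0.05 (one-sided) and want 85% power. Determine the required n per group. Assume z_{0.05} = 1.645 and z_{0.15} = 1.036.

For two independent groups with equal n: n = 2·((z_{α} + z_β) / d)².
z_{α} + z_β = 1.645 + 1.036 = 2.681.
n = 2 × (2.681 / 0.53)² = 2 × 5.058² = 2 × 25.59 = 51.2.
Round up to the next whole participant.

n = 52 per group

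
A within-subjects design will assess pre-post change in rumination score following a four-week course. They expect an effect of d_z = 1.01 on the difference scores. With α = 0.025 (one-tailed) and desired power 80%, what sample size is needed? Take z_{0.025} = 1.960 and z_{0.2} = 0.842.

For a paired (one-sample on differences) test: n = ((z_{α} + z_β) / d)².
z_{α} + z_β = 1.960 + 0.842 = 2.802.
n = (2.802 / 1.01)² = 2.774² = 7.70.
Round up.

n = 8 pairs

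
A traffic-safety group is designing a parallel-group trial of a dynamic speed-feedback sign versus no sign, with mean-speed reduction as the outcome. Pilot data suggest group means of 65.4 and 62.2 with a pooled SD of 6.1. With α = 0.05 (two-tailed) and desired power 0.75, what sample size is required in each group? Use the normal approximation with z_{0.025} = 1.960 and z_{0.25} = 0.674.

Cohen's d = |M₁ − M₂| / SD_pooled = |65.4 − 62.2| / 6.1 = 3.2 / 6.1 = 0.525.
For two independent groups with equal n: n = 2·((z_{α/2} + z_β) / d)².
z_{α/2} + z_β = 1.960 + 0.674 = 2.634.
n = 2 × (2.634 / 0.525)² = 2 × 5.017² = 2 × 25.17 = 50.3.
Round up to the next whole participant.

n = 51 per group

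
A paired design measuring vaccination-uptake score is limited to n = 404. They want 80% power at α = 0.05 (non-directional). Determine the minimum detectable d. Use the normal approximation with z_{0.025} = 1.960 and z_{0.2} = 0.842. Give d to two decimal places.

d_min ≈ 0.14

For a single sample (or paired design) of n = 404: d_min = (z_{α/2} + z_β)/√n.
z-sum = 1.960 + 0.842 = 2.802.
d_min = 2.802 / √404 = 2.802 / 20.100 = 0.139.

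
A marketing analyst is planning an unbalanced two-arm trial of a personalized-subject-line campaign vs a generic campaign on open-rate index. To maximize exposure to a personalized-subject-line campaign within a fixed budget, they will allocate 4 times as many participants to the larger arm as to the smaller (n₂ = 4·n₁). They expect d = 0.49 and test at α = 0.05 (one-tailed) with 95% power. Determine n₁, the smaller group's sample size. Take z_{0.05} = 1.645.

With allocation ratio k = n₂/n₁ = 4, Var(x̄₁−x̄₂) = σ²(1/n₁ + 1/(k·n₁)) = σ²·(k+1)/(k·n₁).
So n₁ = (1 + 1/k)·((z_{α} + z_β)/d)² = 1.250 × (3.290/0.49)².
n₁ = 1.250 × 45.08 = 56.4.
Round up: n₁ = 57, giving n₂ = 4 × 57 = 228.

n₁ = 57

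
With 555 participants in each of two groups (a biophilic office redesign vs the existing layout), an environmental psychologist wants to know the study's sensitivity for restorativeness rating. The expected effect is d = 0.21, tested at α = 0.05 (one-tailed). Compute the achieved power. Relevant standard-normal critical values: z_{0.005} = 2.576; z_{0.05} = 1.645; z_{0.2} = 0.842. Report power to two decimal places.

For two equal groups, power = Φ(d·√(n/2) − z_{α}).
d·√(n/2) = 0.21 × √(555/2) = 0.21 × 16.658 = 3.498.
z_β = 3.498 − 1.645 = 1.853.
Power = Φ(1.853) = 0.968.

power ≈ 0.97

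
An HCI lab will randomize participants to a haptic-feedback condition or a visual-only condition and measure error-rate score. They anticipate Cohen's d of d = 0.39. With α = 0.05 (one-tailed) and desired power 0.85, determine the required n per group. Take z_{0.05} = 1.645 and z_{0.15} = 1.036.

For two independent groups with equal n: n = 2·((z_{α} + z_β) / d)².
z_{α} + z_β = 1.645 + 1.036 = 2.681.
n = 2 × (2.681 / 0.39)² = 2 × 6.874² = 2 × 47.26 = 94.5.
Round up to the next whole participant.

n = 95 per group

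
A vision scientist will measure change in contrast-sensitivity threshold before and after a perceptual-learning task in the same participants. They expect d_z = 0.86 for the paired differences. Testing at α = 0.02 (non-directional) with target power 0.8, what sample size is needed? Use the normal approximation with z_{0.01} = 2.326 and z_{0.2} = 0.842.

n = 14 pairs

For a paired (one-sample on differences) test: n = ((z_{α/2} + z_β) / d)².
z_{α/2} + z_β = 2.326 + 0.842 = 3.168.
n = (3.168 / 0.86)² = 3.684² = 13.57.
Round up.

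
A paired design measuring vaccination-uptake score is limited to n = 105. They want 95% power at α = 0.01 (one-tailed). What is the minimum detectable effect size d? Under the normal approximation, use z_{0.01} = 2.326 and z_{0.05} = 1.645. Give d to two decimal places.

For a single sample (or paired design) of n = 105: d_min = (z_{α} + z_β)/√n.
z-sum = 2.326 + 1.645 = 3.971.
d_min = 3.971 / √105 = 3.971 / 10.247 = 0.388.

d_min ≈ 0.39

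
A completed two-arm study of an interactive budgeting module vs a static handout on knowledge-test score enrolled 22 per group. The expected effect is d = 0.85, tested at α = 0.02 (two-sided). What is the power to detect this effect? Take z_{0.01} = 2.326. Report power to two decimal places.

power ≈ 0.69

For two equal groups, power = Φ(d·√(n/2) − z_{α/2}).
d·√(n/2) = 0.85 × √(22/2) = 0.85 × 3.317 = 2.819.
z_β = 2.819 − 2.326 = 0.493.
Power = Φ(0.493) = 0.689.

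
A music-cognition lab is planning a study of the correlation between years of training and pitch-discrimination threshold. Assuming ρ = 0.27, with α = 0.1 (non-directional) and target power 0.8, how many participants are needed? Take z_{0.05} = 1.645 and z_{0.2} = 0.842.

n = 84

Fisher's z: C = ½·ln((1+r)/(1−r)) = ½·ln(1.7397) = 0.2769.
n = ((z_{α/2} + z_β)/C)² + 3.
(1.645 + 0.842) / 0.2769 = 2.487 / 0.2769 = 8.982.
n = 8.982² + 3 = 80.67 + 3 = 83.7.
Round up.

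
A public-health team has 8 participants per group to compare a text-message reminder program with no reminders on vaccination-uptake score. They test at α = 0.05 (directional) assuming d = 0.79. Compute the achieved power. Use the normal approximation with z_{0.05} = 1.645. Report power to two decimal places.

power ≈ 0.47

For two equal groups, power = Φ(d·√(n/2) − z_{α}).
d·√(n/2) = 0.79 × √(8/2) = 0.79 × 2.000 = 1.580.
z_β = 1.580 − 1.645 = -0.065.
Power = Φ(-0.065) = 0.474.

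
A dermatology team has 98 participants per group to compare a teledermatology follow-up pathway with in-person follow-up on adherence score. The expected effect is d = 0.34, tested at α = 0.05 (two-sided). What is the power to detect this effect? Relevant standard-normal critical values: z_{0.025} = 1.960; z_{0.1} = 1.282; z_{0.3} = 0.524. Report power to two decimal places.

power ≈ 0.66

For two equal groups, power = Φ(d·√(n/2) − z_{α/2}).
d·√(n/2) = 0.34 × √(98/2) = 0.34 × 7.000 = 2.380.
z_β = 2.380 − 1.960 = 0.420.
Power = Φ(0.420) = 0.663.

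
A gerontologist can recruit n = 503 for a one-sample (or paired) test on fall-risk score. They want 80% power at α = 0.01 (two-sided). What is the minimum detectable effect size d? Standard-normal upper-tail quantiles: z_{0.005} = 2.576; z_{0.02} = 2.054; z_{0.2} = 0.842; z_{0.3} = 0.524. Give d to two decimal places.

d_min ≈ 0.15

For a single sample (or paired design) of n = 503: d_min = (z_{α/2} + z_β)/√n.
z-sum = 2.576 + 0.842 = 3.418.
d_min = 3.418 / √503 = 3.418 / 22.428 = 0.152.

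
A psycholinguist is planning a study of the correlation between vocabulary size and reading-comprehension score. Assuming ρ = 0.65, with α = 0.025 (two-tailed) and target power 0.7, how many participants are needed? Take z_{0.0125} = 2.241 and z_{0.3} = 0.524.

Fisher's z: C = ½·ln((1+r)/(1−r)) = ½·ln(4.7143) = 0.7753.
n = ((z_{α/2} + z_β)/C)² + 3.
(2.241 + 0.524) / 0.7753 = 2.765 / 0.7753 = 3.566.
n = 3.566² + 3 = 12.72 + 3 = 15.7.
Round up.

n = 16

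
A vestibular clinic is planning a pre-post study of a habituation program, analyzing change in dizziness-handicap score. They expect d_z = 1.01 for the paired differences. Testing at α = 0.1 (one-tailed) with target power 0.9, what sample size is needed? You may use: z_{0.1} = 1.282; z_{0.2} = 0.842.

n = 7 pairs

For a paired (one-sample on differences) test: n = ((z_{α} + z_β) / d)².
z_{α} + z_β = 1.282 + 1.282 = 2.564.
n = (2.564 / 1.01)² = 2.539² = 6.44.
Round up.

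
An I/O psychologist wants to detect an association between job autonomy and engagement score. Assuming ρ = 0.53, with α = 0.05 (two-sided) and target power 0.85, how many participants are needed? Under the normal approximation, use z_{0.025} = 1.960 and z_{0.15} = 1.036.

n = 29

Fisher's z: C = ½·ln((1+r)/(1−r)) = ½·ln(3.2553) = 0.5901.
n = ((z_{α/2} + z_β)/C)² + 3.
(1.960 + 1.036) / 0.5901 = 2.996 / 0.5901 = 5.077.
n = 5.077² + 3 = 25.78 + 3 = 28.8.
Round up.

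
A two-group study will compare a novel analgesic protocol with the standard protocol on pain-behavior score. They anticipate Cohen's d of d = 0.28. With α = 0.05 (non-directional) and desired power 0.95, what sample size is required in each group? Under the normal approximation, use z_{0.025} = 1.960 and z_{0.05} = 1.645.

n = 332 per group

For two independent groups with equal n: n = 2·((z_{α/2} + z_β) / d)².
z_{α/2} + z_β = 1.960 + 1.645 = 3.605.
n = 2 × (3.605 / 0.28)² = 2 × 12.875² = 2 × 165.77 = 331.5.
Round up to the next whole participant.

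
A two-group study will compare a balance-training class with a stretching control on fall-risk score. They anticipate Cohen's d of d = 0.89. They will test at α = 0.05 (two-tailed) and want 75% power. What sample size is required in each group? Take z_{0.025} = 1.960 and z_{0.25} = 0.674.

For two independent groups with equal n: n = 2·((z_{α/2} + z_β) / d)².
z_{α/2} + z_β = 1.960 + 0.674 = 2.634.
n = 2 × (2.634 / 0.89)² = 2 × 2.960² = 2 × 8.76 = 17.5.
Round up to the next whole participant.

n = 18 per group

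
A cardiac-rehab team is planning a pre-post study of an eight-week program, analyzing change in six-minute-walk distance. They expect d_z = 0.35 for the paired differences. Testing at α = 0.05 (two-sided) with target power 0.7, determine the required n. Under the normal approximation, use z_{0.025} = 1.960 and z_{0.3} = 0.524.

For a paired (one-sample on differences) test: n = ((z_{α/2} + z_β) / d)².
z_{α/2} + z_β = 1.960 + 0.524 = 2.484.
n = (2.484 / 0.35)² = 7.097² = 50.37.
Round up.

n = 51 pairs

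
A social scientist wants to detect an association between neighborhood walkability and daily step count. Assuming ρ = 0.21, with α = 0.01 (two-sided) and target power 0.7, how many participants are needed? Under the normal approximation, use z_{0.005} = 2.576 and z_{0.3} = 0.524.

n = 215

Fisher's z: C = ½·ln((1+r)/(1−r)) = ½·ln(1.5316) = 0.2132.
n = ((z_{α/2} + z_β)/C)² + 3.
(2.576 + 0.524) / 0.2132 = 3.100 / 0.2132 = 14.540.
n = 14.540² + 3 = 211.42 + 3 = 214.4.
Round up.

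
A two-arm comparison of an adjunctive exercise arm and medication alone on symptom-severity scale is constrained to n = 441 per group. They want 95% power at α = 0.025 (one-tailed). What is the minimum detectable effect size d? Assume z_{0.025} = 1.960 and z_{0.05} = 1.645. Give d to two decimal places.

For two independent groups of n = 441 each: d_min = (z_{α} + z_β)·√(2/n).
z-sum = 1.960 + 1.645 = 3.605.
d_min = 3.605 × √(2/441) = 3.605 × 0.0673 = 0.243.

d_min ≈ 0.24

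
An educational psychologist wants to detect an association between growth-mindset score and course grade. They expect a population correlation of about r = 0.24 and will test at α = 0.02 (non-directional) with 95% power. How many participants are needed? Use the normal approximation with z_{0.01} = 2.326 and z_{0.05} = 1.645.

n = 267

Fisher's z: C = ½·ln((1+r)/(1−r)) = ½·ln(1.6316) = 0.2448.
n = ((z_{α/2} + z_β)/C)² + 3.
(2.326 + 1.645) / 0.2448 = 3.971 / 0.2448 = 16.221.
n = 16.221² + 3 = 263.13 + 3 = 266.1.
Round up.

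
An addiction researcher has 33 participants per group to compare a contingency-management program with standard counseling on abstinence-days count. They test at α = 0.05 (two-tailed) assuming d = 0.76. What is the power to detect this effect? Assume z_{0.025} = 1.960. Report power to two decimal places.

For two equal groups, power = Φ(d·√(n/2) − z_{α/2}).
d·√(n/2) = 0.76 × √(33/2) = 0.76 × 4.062 = 3.087.
z_β = 3.087 − 1.960 = 1.127.
Power = Φ(1.127) = 0.870.

power ≈ 0.87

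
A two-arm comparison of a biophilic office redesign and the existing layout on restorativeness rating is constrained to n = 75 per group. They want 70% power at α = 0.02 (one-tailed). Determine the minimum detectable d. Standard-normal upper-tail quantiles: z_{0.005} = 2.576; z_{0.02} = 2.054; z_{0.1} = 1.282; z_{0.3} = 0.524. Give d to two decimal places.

d_min ≈ 0.42

For two independent groups of n = 75 each: d_min = (z_{α} + z_β)·√(2/n).
z-sum = 2.054 + 0.524 = 2.578.
d_min = 2.578 × √(2/75) = 2.578 × 0.1633 = 0.421.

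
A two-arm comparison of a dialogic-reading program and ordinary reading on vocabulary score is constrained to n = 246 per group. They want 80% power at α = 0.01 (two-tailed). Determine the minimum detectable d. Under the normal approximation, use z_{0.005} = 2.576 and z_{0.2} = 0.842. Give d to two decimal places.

For two independent groups of n = 246 each: d_min = (z_{α/2} + z_β)·√(2/n).
z-sum = 2.576 + 0.842 = 3.418.
d_min = 3.418 × √(2/246) = 3.418 × 0.0902 = 0.308.

d_min ≈ 0.31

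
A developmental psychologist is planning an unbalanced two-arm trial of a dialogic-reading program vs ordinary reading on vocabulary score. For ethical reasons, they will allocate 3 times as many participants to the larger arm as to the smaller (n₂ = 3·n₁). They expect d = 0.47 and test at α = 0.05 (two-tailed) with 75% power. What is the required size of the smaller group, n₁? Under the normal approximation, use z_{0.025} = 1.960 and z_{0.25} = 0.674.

With allocation ratio k = n₂/n₁ = 3, Var(x̄₁−x̄₂) = σ²(1/n₁ + 1/(k·n₁)) = σ²·(k+1)/(k·n₁).
So n₁ = (1 + 1/k)·((z_{α/2} + z_β)/d)² = 1.333 × (2.634/0.47)².
n₁ = 1.333 × 31.41 = 41.9.
Round up: n₁ = 42, giving n₂ = 3 × 42 = 126.

n₁ = 42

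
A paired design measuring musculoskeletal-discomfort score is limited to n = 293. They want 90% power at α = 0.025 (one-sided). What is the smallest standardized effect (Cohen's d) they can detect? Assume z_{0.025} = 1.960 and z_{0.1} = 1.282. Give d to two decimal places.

d_min ≈ 0.19

For a single sample (or paired design) of n = 293: d_min = (z_{α} + z_β)/√n.
z-sum = 1.960 + 1.282 = 3.242.
d_min = 3.242 / √293 = 3.242 / 17.117 = 0.189.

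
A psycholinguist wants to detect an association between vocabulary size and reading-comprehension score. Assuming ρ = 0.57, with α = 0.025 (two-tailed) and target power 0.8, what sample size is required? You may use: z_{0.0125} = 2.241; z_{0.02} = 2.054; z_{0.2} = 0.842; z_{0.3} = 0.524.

n = 26

Fisher's z: C = ½·ln((1+r)/(1−r)) = ½·ln(3.6512) = 0.6475.
n = ((z_{α/2} + z_β)/C)² + 3.
(2.241 + 0.842) / 0.6475 = 3.083 / 0.6475 = 4.761.
n = 4.761² + 3 = 22.67 + 3 = 25.7.
Round up.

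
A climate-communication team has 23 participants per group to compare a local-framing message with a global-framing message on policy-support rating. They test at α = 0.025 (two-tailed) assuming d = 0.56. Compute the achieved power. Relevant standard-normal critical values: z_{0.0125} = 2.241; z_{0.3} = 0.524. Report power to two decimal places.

power ≈ 0.37

For two equal groups, power = Φ(d·√(n/2) − z_{α/2}).
d·√(n/2) = 0.56 × √(23/2) = 0.56 × 3.391 = 1.899.
z_β = 1.899 − 2.241 = -0.342.
Power = Φ(-0.342) = 0.366.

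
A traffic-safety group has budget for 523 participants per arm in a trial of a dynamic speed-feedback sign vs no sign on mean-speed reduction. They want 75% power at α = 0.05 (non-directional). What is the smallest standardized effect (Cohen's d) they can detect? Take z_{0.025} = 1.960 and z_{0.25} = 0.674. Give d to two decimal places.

For two independent groups of n = 523 each: d_min = (z_{α/2} + z_β)·√(2/n).
z-sum = 1.960 + 0.674 = 2.634.
d_min = 2.634 × √(2/523) = 2.634 × 0.0618 = 0.163.

d_min ≈ 0.16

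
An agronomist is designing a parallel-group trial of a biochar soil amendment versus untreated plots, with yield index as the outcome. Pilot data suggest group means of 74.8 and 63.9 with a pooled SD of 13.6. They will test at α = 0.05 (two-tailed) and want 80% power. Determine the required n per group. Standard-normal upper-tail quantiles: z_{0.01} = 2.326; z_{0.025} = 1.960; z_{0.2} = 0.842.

Cohen's d = |M₁ − M₂| / SD_pooled = |74.8 − 63.9| / 13.6 = 10.9 / 13.6 = 0.801.
For two independent groups with equal n: n = 2·((z_{α/2} + z_β) / d)².
z_{α/2} + z_β = 1.960 + 0.842 = 2.802.
n = 2 × (2.802 / 0.801)² = 2 × 3.498² = 2 × 12.24 = 24.5.
Round up to the next whole participant.

n = 25 per group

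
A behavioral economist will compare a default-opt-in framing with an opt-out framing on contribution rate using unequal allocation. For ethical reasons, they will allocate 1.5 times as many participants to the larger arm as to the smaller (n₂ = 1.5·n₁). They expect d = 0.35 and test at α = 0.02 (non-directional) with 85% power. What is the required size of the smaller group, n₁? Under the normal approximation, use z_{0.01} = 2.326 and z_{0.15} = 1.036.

n₁ = 154

With allocation ratio k = n₂/n₁ = 1.5, Var(x̄₁−x̄₂) = σ²(1/n₁ + 1/(k·n₁)) = σ²·(k+1)/(k·n₁).
So n₁ = (1 + 1/k)·((z_{α/2} + z_β)/d)² = 1.667 × (3.362/0.35)².
n₁ = 1.667 × 92.27 = 153.8.
Round up: n₁ = 154, giving n₂ = 1.5 × 154 = 231.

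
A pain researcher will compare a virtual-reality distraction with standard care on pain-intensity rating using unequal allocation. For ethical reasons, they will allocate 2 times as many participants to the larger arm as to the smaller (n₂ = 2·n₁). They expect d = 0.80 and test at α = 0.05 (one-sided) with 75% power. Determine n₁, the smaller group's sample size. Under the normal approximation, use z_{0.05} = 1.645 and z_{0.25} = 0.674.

n₁ = 13

With allocation ratio k = n₂/n₁ = 2, Var(x̄₁−x̄₂) = σ²(1/n₁ + 1/(k·n₁)) = σ²·(k+1)/(k·n₁).
So n₁ = (1 + 1/k)·((z_{α} + z_β)/d)² = 1.500 × (2.319/0.80)².
n₁ = 1.500 × 8.40 = 12.6.
Round up: n₁ = 13, giving n₂ = 2 × 13 = 26.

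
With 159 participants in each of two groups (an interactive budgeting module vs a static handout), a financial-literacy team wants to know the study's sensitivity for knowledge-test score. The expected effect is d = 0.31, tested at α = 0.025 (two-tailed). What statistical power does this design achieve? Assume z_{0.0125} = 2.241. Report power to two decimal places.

power ≈ 0.70

For two equal groups, power = Φ(d·√(n/2) − z_{α/2}).
d·√(n/2) = 0.31 × √(159/2) = 0.31 × 8.916 = 2.764.
z_β = 2.764 − 2.241 = 0.523.
Power = Φ(0.523) = 0.700.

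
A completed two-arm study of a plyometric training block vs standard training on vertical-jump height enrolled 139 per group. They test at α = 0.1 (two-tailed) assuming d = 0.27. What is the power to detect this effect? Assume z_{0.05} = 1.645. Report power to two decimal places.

power ≈ 0.73

For two equal groups, power = Φ(d·√(n/2) − z_{α/2}).
d·√(n/2) = 0.27 × √(139/2) = 0.27 × 8.337 = 2.251.
z_β = 2.251 − 1.645 = 0.606.
Power = Φ(0.606) = 0.728.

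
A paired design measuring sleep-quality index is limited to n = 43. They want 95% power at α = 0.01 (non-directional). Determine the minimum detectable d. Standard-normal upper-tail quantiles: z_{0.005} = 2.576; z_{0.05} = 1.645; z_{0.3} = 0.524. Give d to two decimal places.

For a single sample (or paired design) of n = 43: d_min = (z_{α/2} + z_β)/√n.
z-sum = 2.576 + 1.645 = 4.221.
d_min = 4.221 / √43 = 4.221 / 6.557 = 0.644.

d_min ≈ 0.64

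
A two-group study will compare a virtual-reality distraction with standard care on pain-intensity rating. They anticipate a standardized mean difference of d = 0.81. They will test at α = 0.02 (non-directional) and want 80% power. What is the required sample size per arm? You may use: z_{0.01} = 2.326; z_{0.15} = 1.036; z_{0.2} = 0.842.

n = 31 per group

For two independent groups with equal n: n = 2·((z_{α/2} + z_β) / d)².
z_{α/2} + z_β = 2.326 + 0.842 = 3.168.
n = 2 × (3.168 / 0.81)² = 2 × 3.911² = 2 × 15.30 = 30.6.
Round up to the next whole participant.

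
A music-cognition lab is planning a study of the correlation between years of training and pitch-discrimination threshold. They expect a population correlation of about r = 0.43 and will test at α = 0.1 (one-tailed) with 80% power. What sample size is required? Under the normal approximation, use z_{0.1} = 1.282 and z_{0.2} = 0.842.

n = 25

Fisher's z: C = ½·ln((1+r)/(1−r)) = ½·ln(2.5088) = 0.4599.
n = ((z_{α} + z_β)/C)² + 3.
(1.282 + 0.842) / 0.4599 = 2.124 / 0.4599 = 4.618.
n = 4.618² + 3 = 21.33 + 3 = 24.3.
Round up.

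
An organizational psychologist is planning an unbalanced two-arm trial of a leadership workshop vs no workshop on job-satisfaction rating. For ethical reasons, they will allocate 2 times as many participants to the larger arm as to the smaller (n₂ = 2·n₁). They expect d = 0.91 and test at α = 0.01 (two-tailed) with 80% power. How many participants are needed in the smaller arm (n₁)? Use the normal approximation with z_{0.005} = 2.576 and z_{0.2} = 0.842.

n₁ = 22

With allocation ratio k = n₂/n₁ = 2, Var(x̄₁−x̄₂) = σ²(1/n₁ + 1/(k·n₁)) = σ²·(k+1)/(k·n₁).
So n₁ = (1 + 1/k)·((z_{α/2} + z_β)/d)² = 1.500 × (3.418/0.91)².
n₁ = 1.500 × 14.11 = 21.2.
Round up: n₁ = 22, giving n₂ = 2 × 22 = 44.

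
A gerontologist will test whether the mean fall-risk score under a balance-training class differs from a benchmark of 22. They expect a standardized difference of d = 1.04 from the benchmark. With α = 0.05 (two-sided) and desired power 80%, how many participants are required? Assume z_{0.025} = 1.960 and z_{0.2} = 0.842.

n = 8

For a one-sample test: n = ((z_{α/2} + z_β) / d)².
z_{α/2} + z_β = 1.960 + 0.842 = 2.802.
n = (2.802 / 1.04)² = 2.694² = 7.26.
Round up.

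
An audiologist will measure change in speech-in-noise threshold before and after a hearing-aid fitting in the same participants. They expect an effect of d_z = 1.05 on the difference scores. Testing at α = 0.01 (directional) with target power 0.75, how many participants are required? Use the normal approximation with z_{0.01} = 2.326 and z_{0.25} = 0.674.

n = 9 pairs

For a paired (one-sample on differences) test: n = ((z_{α} + z_β) / d)².
z_{α} + z_β = 2.326 + 0.674 = 3.000.
n = (3.000 / 1.05)² = 2.857² = 8.16.
Round up.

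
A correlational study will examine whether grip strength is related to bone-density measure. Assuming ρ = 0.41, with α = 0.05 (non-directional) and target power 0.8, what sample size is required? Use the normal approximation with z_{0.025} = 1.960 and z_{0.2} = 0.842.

Fisher's z: C = ½·ln((1+r)/(1−r)) = ½·ln(2.3898) = 0.4356.
n = ((z_{α/2} + z_β)/C)² + 3.
(1.960 + 0.842) / 0.4356 = 2.802 / 0.4356 = 6.433.
n = 6.433² + 3 = 41.38 + 3 = 44.4.
Round up.

n = 45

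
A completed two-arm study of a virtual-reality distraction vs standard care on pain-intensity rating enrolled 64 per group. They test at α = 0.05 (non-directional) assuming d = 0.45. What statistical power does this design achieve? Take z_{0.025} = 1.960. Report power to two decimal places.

power ≈ 0.72

For two equal groups, power = Φ(d·√(n/2) − z_{α/2}).
d·√(n/2) = 0.45 × √(64/2) = 0.45 × 5.657 = 2.546.
z_β = 2.546 − 1.960 = 0.586.
Power = Φ(0.586) = 0.721.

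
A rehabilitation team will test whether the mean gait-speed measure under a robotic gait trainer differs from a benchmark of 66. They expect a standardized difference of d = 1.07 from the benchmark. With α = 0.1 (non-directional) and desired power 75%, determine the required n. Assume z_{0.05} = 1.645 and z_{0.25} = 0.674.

For a one-sample test: n = ((z_{α/2} + z_β) / d)².
z_{α/2} + z_β = 1.645 + 0.674 = 2.319.
n = (2.319 / 1.07)² = 2.167² = 4.70.
Round up.

n = 5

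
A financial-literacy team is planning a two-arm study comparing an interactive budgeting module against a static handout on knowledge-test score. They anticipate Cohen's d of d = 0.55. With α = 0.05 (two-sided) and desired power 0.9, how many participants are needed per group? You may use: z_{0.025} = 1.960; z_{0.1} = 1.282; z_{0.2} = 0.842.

n = 70 per group

For two independent groups with equal n: n = 2·((z_{α/2} + z_β) / d)².
z_{α/2} + z_β = 1.960 + 1.282 = 3.242.
n = 2 × (3.242 / 0.55)² = 2 × 5.895² = 2 × 34.75 = 69.5.
Round up to the next whole participant.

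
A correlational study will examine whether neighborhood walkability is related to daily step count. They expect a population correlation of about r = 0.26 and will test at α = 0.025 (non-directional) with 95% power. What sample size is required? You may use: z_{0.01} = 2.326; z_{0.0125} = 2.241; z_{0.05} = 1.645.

Fisher's z: C = ½·ln((1+r)/(1−r)) = ½·ln(1.7027) = 0.2661.
n = ((z_{α/2} + z_β)/C)² + 3.
(2.241 + 1.645) / 0.2661 = 3.886 / 0.2661 = 14.604.
n = 14.604² + 3 = 213.26 + 3 = 216.3.
Round up.

n = 217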